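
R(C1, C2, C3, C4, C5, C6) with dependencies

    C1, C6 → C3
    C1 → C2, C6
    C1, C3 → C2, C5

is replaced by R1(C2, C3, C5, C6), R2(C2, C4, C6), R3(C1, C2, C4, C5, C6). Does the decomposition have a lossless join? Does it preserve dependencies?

Lossless test (chase): applying each FD to every pair of rows produces no changes in the tableau, so no row becomes fully distinguished — the join is lossy.
Dependency preservation: the restricted closure of {C1, C6} across the fragments never reaches {C3}, so C1, C6 → C3 cannot be enforced without a join — not preserved.

lossy and not dependency-preserving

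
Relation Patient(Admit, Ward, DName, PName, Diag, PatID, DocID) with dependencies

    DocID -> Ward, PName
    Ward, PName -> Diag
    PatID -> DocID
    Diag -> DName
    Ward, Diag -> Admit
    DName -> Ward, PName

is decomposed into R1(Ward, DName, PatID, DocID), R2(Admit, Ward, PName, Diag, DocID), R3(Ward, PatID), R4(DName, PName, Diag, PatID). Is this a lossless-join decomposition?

Yes

Chase test. Columns are Admit, Ward, DName, PName, Diag, PatID, DocID; row i has aⱼ where attribute j ∈ Ri, else bᵢⱼ.
Initial tableau (one row per fragment):
  row 1: b11 a2 a3 b14 b15 a6 a7
  row 2: a1 a2 b23 a4 a5 b26 a7
  row 3: b31 a2 b33 b34 b35 a6 b37
  row 4: b41 b42 a3 a4 a5 a6 b47
Rows 1 and 2 agree on DocID; apply DocID→Ward, PName and equate their Ward, PName entries.
Rows 1 and 2 agree on Ward, PName; apply Ward, PName→Diag and equate their Diag entries.
Rows 1 and 3 agree on PatID; apply PatID→DocID and equate their DocID entries.
Rows 1 and 4 agree on PatID; apply PatID→DocID and equate their DocID entries.
Rows 1 and 2 agree on Diag; apply Diag→DName and equate their DName entries.
Rows 1 and 2 agree on Ward, Diag; apply Ward, Diag→Admit and equate their Admit entries.
Rows 1 and 4 agree on DName; apply DName→Ward, PName and equate their Ward, PName entries.
Rows 1 and 3 agree on DocID; apply DocID→Ward, PName and equate their Ward, PName entries.
Rows 1 and 3 agree on Ward, PName; apply Ward, PName→Diag and equate their Diag entries.
Rows 1 and 3 agree on Diag; apply Diag→DName and equate their DName entries.
Rows 1 and 3 agree on Ward, Diag; apply Ward, Diag→Admit and equate their Admit entries.
Rows 1 and 4 agree on Ward, Diag; apply Ward, Diag→Admit and equate their Admit entries.
Row 1 is now all distinguished symbols — the join is lossless.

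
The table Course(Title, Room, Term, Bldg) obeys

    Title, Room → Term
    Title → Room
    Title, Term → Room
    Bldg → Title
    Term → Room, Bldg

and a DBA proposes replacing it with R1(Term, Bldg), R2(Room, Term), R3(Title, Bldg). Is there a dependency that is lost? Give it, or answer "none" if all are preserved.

Title, Room → Term: restricted closure across fragments reaches Term.
Title → Room: restricted closure across fragments reaches Room.
Title, Term → Room: restricted closure across fragments reaches Room.
Bldg → Title lies within R3.
Term → Room, Bldg: restricted closure across fragments reaches Room, Bldg.
Every dependency is enforceable on the fragments, so the decomposition is dependency-preserving.

none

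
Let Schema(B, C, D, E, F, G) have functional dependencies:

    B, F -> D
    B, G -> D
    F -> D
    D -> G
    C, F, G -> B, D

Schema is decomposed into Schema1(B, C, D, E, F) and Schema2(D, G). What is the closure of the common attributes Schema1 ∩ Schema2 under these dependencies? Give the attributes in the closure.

Schema1 ∩ Schema2 = {D}.
D → G applies, adding G
Closure: {D, G}.

D, G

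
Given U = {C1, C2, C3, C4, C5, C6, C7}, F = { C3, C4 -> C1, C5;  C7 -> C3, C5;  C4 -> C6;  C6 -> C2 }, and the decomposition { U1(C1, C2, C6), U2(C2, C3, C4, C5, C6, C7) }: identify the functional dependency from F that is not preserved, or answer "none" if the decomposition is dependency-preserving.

C3, C4 -> C1, C5

Check C3, C4 → C1, C5: no single fragment contains all of {C1, C3, C4, C5}, and the restricted closure of {C3, C4} across the fragments never reaches {C1, C5}.
C7 → C3, C5 is preserved.
C4 → C6 is preserved.
C6 → C2 is preserved.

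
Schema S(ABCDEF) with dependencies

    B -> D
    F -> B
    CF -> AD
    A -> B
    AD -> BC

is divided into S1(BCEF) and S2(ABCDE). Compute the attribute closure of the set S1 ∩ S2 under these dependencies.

S1 ∩ S2 = {BCE}.
B → D applies, adding D
Closure: {BCDE}.

BCDE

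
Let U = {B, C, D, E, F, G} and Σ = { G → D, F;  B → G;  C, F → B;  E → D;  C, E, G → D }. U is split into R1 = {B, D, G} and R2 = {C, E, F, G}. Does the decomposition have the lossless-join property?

No

Common attributes: R1 ∩ R2 = {G}.
Closure of {G}: G → D, F applies, adding D, F. So (G)⁺ = {D, F, G}.
The closure contains neither all of R1 = {B, D, G} nor all of R2 = {C, E, F, G}, so the common attributes are not a superkey of either fragment. The join is lossy.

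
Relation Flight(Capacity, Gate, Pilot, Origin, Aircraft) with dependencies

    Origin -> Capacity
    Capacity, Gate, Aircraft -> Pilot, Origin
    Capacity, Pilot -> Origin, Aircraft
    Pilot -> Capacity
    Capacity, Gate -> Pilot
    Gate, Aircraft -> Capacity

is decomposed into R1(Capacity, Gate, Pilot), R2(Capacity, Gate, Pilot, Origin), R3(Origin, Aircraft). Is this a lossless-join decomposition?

Chase test. Columns are Capacity, Gate, Pilot, Origin, Aircraft; row i has aⱼ where attribute j ∈ Ri, else bᵢⱼ.
Initial tableau (one row per fragment):
  row 1: a1 a2 a3 b14 b15
  row 2: a1 a2 a3 a4 b25
  row 3: b31 b32 b33 a4 a5
Rows 2 and 3 agree on Origin; apply Origin→Capacity and equate their Capacity entries.
Rows 1 and 2 agree on Capacity, Pilot; apply Capacity, Pilot→Origin, Aircraft and equate their Origin, Aircraft entries.
No row becomes fully distinguished — the join is lossy.

No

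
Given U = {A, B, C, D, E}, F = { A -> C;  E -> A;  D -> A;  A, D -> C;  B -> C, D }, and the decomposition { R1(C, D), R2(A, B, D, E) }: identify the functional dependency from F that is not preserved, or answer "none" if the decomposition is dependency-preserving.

Check A → C: no single fragment contains all of {A, C}, and the restricted closure of {A} across the fragments never reaches {C}.
E → A is preserved.
D → A is preserved.
A, D → C is preserved.
B → C, D is preserved.

A -> C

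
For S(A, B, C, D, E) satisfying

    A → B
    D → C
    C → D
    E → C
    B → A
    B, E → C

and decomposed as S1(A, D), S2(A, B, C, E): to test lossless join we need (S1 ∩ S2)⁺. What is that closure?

S1 ∩ S2 = {A}.
A → B applies, adding B
Closure: {A, B}.

A, B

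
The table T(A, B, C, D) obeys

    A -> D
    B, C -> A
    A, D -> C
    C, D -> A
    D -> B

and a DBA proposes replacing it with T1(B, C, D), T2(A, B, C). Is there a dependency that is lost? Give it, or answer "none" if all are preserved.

none

A → D: restricted closure across fragments reaches D.
B, C → A lies within T2.
A, D → C: restricted closure across fragments reaches C.
C, D → A: restricted closure across fragments reaches A.
D → B lies within T1.
Every dependency is enforceable on the fragments, so the decomposition is dependency-preserving.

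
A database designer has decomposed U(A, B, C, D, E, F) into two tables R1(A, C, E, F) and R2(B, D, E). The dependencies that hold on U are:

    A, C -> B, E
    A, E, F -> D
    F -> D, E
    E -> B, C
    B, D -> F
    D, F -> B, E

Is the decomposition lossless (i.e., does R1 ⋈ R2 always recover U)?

No

Common attributes: R1 ∩ R2 = {E}.
Closure of {E}: E → B, C applies, adding B, C. So (E)⁺ = {B, C, E}.
The closure contains neither all of R1 = {A, C, E, F} nor all of R2 = {B, D, E}, so the common attributes are not a superkey of either fragment. The join is lossy.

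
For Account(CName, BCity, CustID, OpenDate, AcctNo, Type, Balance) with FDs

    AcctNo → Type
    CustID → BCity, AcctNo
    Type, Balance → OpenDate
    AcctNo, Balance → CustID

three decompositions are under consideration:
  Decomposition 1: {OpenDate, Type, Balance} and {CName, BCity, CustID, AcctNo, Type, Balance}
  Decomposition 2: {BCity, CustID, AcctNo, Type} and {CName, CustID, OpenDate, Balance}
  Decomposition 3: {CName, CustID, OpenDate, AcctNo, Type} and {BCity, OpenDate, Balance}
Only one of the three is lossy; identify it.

Decomposition 1: common = {Type, Balance}, closure = {OpenDate, Type, Balance} → lossless.
Decomposition 2: common = {CustID}, closure = {BCity, CustID, AcctNo, Type} → lossless.
Decomposition 3: common = {OpenDate}, closure = {OpenDate} → lossy.

Decomposition 3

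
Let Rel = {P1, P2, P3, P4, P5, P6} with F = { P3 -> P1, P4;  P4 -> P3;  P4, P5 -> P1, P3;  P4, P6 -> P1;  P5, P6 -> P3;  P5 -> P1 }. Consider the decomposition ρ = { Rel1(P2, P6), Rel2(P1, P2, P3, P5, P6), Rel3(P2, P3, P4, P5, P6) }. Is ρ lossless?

Chase test. Columns are P1, P2, P3, P4, P5, P6; row i has aⱼ where attribute j ∈ Reli, else bᵢⱼ.
Initial tableau (one row per fragment):
  row 1: b11 a2 b13 b14 b15 a6
  row 2: a1 a2 a3 b24 a5 a6
  row 3: b31 a2 a3 a4 a5 a6
Rows 2 and 3 agree on P3; apply P3→P1, P4 and equate their P1, P4 entries.
Row 2 is now all distinguished symbols — the join is lossless.

Yes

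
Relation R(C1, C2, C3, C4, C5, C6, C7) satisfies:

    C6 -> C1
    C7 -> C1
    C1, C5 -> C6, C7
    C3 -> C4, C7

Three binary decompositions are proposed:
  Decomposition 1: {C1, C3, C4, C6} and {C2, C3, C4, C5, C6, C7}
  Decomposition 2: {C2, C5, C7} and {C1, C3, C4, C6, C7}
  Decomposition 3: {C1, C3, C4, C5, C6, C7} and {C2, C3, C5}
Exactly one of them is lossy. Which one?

Decomposition 1: common = {C3, C4, C6}, closure = {C1, C3, C4, C6, C7} → lossless.
Decomposition 2: common = {C7}, closure = {C1, C7} → lossy.
Decomposition 3: common = {C3, C5}, closure = {C1, C3, C4, C5, C6, C7} → lossless.

Decomposition 2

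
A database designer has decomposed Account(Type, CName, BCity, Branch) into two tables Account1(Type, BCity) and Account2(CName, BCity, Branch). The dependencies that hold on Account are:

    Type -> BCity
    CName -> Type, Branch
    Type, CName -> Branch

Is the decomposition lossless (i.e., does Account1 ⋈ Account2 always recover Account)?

Common attributes: Account1 ∩ Account2 = {BCity}.
No dependency enlarges {BCity}, so (BCity)⁺ = {BCity}.
The closure contains neither all of Account1 = {Type, BCity} nor all of Account2 = {CName, BCity, Branch}, so the common attributes are not a superkey of either fragment. The join is lossy.

No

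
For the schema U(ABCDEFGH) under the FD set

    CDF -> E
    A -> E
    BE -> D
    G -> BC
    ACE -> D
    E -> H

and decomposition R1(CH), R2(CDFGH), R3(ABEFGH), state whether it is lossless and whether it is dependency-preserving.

Lossless test (chase): Rows 2 and 3 agree on G; apply G→BC and equate their BC entries. No row becomes fully distinguished — the join is lossy.
Dependency preservation: the restricted closure of {CDF} across the fragments never reaches {E}, so CDF → E cannot be enforced without a join — not preserved.

lossy and not dependency-preserving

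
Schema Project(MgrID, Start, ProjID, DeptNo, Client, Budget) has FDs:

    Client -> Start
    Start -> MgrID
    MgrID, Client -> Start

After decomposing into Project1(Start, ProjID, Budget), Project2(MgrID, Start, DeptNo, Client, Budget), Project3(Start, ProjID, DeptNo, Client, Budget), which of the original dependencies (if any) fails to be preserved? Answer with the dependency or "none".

Client → Start lies within Project2.
Start → MgrID lies within Project2.
MgrID, Client → Start lies within Project2.
Every dependency is enforceable on the fragments, so the decomposition is dependency-preserving.

none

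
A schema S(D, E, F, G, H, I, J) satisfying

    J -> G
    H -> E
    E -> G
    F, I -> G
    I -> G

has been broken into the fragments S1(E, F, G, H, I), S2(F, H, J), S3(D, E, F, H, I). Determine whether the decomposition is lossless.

No

Chase test. Columns are D, E, F, G, H, I, J; row i has aⱼ where attribute j ∈ Si, else bᵢⱼ.
Initial tableau (one row per fragment):
  row 1: b11 a2 a3 a4 a5 a6 b17
  row 2: b21 b22 a3 b24 a5 b26 a7
  row 3: a1 a2 a3 b34 a5 a6 b37
Rows 1 and 2 agree on H; apply H→E and equate their E entries.
Rows 1 and 2 agree on E; apply E→G and equate their G entries.
Rows 1 and 3 agree on E; apply E→G and equate their G entries.
No row becomes fully distinguished — the join is lossy.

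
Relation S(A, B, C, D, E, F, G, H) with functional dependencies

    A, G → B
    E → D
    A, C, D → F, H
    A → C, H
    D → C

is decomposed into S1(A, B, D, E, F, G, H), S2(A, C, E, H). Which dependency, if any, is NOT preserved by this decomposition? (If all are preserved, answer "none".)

D → C

Check D → C: no single fragment contains all of {C, D}, and the restricted closure of {D} across the fragments never reaches {C}.
A, G → B is preserved.
E → D is preserved.
A, C, D → F, H is preserved.
A → C, H is preserved.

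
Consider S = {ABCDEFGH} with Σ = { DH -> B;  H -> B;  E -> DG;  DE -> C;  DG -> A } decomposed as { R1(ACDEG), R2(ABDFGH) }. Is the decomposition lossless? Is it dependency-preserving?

lossy but dependency-preserving

Lossless test: (ADG)⁺ = {ADG}, which is a superkey of neither fragment — lossy.
Dependency preservation: every FD's attributes lie within a single fragment, so each can be enforced locally — preserved.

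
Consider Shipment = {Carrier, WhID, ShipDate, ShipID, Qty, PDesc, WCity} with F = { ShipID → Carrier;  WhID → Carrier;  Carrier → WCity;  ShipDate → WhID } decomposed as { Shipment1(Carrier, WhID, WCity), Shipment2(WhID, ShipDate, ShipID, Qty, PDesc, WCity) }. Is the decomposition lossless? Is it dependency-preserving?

lossless but not dependency-preserving

Lossless test: (WhID, WCity)⁺ = {Carrier, WhID, WCity}, which contains all of one fragment — lossless.
Dependency preservation: the restricted closure of {ShipID} across the fragments never reaches {Carrier}, so ShipID → Carrier cannot be enforced without a join — not preserved.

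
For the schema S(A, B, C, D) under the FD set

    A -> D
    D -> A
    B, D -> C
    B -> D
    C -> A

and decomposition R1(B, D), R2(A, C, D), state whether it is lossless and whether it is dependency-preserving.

lossy and not dependency-preserving

Lossless test: (D)⁺ = {A, D}, which is a superkey of neither fragment — lossy.
Dependency preservation: the restricted closure of {B, D} across the fragments never reaches {C}, so B, D → C cannot be enforced without a join — not preserved.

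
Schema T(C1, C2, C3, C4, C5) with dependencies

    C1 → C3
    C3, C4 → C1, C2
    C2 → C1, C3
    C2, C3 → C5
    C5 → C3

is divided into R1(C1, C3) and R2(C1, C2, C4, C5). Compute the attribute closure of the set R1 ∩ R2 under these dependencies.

R1 ∩ R2 = {C1}.
C1 → C3 applies, adding C3
Closure: {C1, C3}.

C1, C3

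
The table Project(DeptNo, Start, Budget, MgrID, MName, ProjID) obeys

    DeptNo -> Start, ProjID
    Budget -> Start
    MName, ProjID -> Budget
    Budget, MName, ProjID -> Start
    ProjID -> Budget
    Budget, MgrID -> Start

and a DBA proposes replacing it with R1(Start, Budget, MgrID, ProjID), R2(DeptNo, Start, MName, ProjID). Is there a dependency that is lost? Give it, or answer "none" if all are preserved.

DeptNo → Start, ProjID lies within R2.
Budget → Start lies within R1.
MName, ProjID → Budget: restricted closure across fragments reaches Budget.
Budget, MName, ProjID → Start: restricted closure across fragments reaches Start.
ProjID → Budget lies within R1.
Budget, MgrID → Start lies within R1.
Every dependency is enforceable on the fragments, so the decomposition is dependency-preserving.

none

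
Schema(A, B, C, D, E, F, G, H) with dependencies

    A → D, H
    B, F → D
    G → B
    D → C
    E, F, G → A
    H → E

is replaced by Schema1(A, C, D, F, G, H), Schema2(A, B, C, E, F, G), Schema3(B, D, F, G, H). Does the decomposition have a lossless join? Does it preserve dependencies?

Lossless test (chase): Rows 1 and 2 agree on A; apply A→D, H and equate their D, H entries. Rows 1 and 2 agree on G; apply G→B and equate their B entries. Rows 1 and 3 agree on D; apply D→C and equate their C entries. Rows 1 and 2 agree on H; apply H→E and equate their E entries. Rows 1 and 3 agree on H; apply H→E and equate their E entries. Rows 1 and 3 agree on E, F, G; apply E, F, G→A and equate their A entries. Row 1 is now all distinguished symbols — the join is lossless.
Dependency preservation: the restricted closure of {H} across the fragments never reaches {E}, so H → E cannot be enforced without a join — not preserved.

lossless but not dependency-preserving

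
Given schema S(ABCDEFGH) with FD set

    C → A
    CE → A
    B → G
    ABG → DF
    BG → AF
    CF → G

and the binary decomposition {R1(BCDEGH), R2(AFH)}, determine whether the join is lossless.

Common attributes: R1 ∩ R2 = {H}.
No dependency enlarges {H}, so (H)⁺ = {H}.
The closure contains neither all of R1 = {BCDEGH} nor all of R2 = {AFH}, so the common attributes are not a superkey of either fragment. The join is lossy.

No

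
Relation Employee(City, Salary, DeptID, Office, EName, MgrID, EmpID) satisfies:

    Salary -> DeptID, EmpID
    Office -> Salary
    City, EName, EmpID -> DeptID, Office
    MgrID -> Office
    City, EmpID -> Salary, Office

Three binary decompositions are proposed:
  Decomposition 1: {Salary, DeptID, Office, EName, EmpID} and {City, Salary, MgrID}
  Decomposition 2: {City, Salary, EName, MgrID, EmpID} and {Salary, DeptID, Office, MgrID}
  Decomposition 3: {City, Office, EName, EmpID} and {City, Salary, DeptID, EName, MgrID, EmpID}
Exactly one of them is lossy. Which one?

Decomposition 1

Decomposition 1: common = {Salary}, closure = {Salary, DeptID, EmpID} → lossy.
Decomposition 2: common = {Salary, MgrID}, closure = {Salary, DeptID, Office, MgrID, EmpID} → lossless.
Decomposition 3: common = {City, EName, EmpID}, closure = {City, Salary, DeptID, Office, EName, EmpID} → lossless.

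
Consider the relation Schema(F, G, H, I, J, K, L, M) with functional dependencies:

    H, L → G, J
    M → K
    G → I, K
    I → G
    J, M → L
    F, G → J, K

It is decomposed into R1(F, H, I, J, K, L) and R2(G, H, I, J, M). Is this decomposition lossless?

Common attributes: R1 ∩ R2 = {H, I, J}.
Closure of {H, I, J}: I → G applies, adding G; G → I, K applies, adding K. So (H, I, J)⁺ = {G, H, I, J, K}.
The closure contains neither all of R1 = {F, H, I, J, K, L} nor all of R2 = {G, H, I, J, M}, so the common attributes are not a superkey of either fragment. The join is lossy.

No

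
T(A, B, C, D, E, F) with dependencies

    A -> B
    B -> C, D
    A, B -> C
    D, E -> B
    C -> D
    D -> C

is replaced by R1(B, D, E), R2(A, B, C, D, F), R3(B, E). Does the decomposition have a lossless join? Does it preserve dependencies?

Lossless test (chase): Rows 1 and 2 agree on B; apply B→C, D and equate their C, D entries. Rows 1 and 3 agree on B; apply B→C, D and equate their C, D entries. No row becomes fully distinguished — the join is lossy.
Dependency preservation: every FD's attributes lie within a single fragment, so each can be enforced locally — preserved.

lossy but dependency-preserving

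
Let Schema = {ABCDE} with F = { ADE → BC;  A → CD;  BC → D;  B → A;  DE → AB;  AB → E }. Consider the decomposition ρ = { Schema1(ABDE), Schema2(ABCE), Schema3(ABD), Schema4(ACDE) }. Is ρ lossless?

Chase test. Columns are ABCDE; row i has aⱼ where attribute j ∈ Schemai, else bᵢⱼ.
Initial tableau (one row per fragment):
  row 1: a1 a2 b13 a4 a5
  row 2: a1 a2 a3 b24 a5
  row 3: a1 a2 b33 a4 b35
  row 4: a1 b42 a3 a4 a5
Rows 1 and 4 agree on ADE; apply ADE→BC and equate their BC entries.
Rows 1 and 2 agree on A; apply A→CD and equate their CD entries.
Rows 1 and 3 agree on A; apply A→CD and equate their CD entries.
Rows 1 and 3 agree on AB; apply AB→E and equate their E entries.
Row 1 is now all distinguished symbols — the join is lossless.

Yes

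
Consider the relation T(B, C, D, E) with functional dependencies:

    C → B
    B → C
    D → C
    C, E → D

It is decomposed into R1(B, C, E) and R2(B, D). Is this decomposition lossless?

Common attributes: R1 ∩ R2 = {B}.
Closure of {B}: B → C applies, adding C. So (B)⁺ = {B, C}.
The closure contains neither all of R1 = {B, C, E} nor all of R2 = {B, D}, so the common attributes are not a superkey of either fragment. The join is lossy.

No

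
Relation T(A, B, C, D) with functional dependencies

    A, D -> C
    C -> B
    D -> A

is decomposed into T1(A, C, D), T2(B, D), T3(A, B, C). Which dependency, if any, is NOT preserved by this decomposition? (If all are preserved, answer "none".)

none

A, D → C lies within T1.
C → B lies within T3.
D → A lies within T1.
Every dependency is enforceable on the fragments, so the decomposition is dependency-preserving.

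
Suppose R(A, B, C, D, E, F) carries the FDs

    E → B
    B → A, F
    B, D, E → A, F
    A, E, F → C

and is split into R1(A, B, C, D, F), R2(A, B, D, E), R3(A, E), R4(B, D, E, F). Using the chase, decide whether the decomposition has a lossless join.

Chase test. Columns are A, B, C, D, E, F; row i has aⱼ where attribute j ∈ Ri, else bᵢⱼ.
Initial tableau (one row per fragment):
  row 1: a1 a2 a3 a4 b15 a6
  row 2: a1 a2 b23 a4 a5 b26
  row 3: a1 b32 b33 b34 a5 b36
  row 4: b41 a2 b43 a4 a5 a6
Rows 2 and 3 agree on E; apply E→B and equate their B entries.
Rows 1 and 2 agree on B; apply B→A, F and equate their A, F entries.
Rows 1 and 3 agree on B; apply B→A, F and equate their A, F entries.
Rows 1 and 4 agree on B; apply B→A, F and equate their A, F entries.
Rows 2 and 3 agree on A, E, F; apply A, E, F→C and equate their C entries.
Rows 2 and 4 agree on A, E, F; apply A, E, F→C and equate their C entries.
No row becomes fully distinguished — the join is lossy.

No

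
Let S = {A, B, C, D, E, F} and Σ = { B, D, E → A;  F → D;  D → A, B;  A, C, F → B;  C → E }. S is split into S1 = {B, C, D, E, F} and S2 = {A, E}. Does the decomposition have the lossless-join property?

Common attributes: S1 ∩ S2 = {E}.
No dependency enlarges {E}, so (E)⁺ = {E}.
The closure contains neither all of S1 = {B, C, D, E, F} nor all of S2 = {A, E}, so the common attributes are not a superkey of either fragment. The join is lossy.

No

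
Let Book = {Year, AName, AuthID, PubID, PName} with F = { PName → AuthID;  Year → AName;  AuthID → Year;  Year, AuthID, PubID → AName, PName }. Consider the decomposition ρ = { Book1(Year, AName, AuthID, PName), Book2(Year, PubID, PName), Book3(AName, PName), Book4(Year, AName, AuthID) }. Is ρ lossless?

Chase test. Columns are Year, AName, AuthID, PubID, PName; row i has aⱼ where attribute j ∈ Booki, else bᵢⱼ.
Initial tableau (one row per fragment):
  row 1: a1 a2 a3 b14 a5
  row 2: a1 b22 b23 a4 a5
  row 3: b31 a2 b33 b34 a5
  row 4: a1 a2 a3 b44 b45
Rows 1 and 2 agree on PName; apply PName→AuthID and equate their AuthID entries.
Rows 1 and 3 agree on PName; apply PName→AuthID and equate their AuthID entries.
Rows 1 and 2 agree on Year; apply Year→AName and equate their AName entries.
Rows 1 and 3 agree on AuthID; apply AuthID→Year and equate their Year entries.
Row 2 is now all distinguished symbols — the join is lossless.

Yes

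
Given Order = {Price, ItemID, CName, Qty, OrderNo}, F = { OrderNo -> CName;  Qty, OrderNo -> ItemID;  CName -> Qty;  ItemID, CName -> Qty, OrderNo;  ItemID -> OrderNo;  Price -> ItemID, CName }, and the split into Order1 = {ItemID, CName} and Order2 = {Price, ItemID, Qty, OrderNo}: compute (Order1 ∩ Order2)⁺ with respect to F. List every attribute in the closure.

Order1 ∩ Order2 = {ItemID}.
ItemID → OrderNo applies, adding OrderNo
OrderNo → CName applies, adding CName
CName → Qty applies, adding Qty
Closure: {ItemID, CName, Qty, OrderNo}.

ItemID, CName, Qty, OrderNo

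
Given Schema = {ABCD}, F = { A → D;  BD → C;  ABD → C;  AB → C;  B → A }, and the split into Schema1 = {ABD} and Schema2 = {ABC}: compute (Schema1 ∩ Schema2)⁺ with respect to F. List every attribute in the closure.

ABCD

Schema1 ∩ Schema2 = {AB}.
A → D applies, adding D
BD → C applies, adding C
Closure: {ABCD}.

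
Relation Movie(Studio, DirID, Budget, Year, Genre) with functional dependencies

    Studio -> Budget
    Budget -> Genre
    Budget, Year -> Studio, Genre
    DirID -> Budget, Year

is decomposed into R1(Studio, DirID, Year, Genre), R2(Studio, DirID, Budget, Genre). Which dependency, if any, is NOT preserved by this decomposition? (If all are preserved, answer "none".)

Check Budget, Year → Studio, Genre: no single fragment contains all of {Studio, Budget, Year, Genre}, and the restricted closure of {Budget, Year} across the fragments never reaches {Studio, Genre}.
Studio → Budget is preserved.
Budget → Genre is preserved.
DirID → Budget, Year is preserved.

Budget, Year -> Studio, Genre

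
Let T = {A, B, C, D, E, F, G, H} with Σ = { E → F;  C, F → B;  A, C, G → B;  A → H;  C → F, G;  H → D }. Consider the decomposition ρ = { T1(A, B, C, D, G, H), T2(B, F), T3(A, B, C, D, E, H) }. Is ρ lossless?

No

Chase test. Columns are A, B, C, D, E, F, G, H; row i has aⱼ where attribute j ∈ Ti, else bᵢⱼ.
Initial tableau (one row per fragment):
  row 1: a1 a2 a3 a4 b15 b16 a7 a8
  row 2: b21 a2 b23 b24 b25 a6 b27 b28
  row 3: a1 a2 a3 a4 a5 b36 b37 a8
Rows 1 and 3 agree on C; apply C→F, G and equate their F, G entries.
No row becomes fully distinguished — the join is lossy.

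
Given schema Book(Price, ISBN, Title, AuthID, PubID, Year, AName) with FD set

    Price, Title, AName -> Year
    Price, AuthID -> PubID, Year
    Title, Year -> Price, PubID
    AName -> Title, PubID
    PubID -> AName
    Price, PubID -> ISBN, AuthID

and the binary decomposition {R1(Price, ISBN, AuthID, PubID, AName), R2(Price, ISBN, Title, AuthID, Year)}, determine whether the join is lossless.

Yes

Common attributes: R1 ∩ R2 = {Price, ISBN, AuthID}.
Closure of {Price, ISBN, AuthID}: Price, AuthID → PubID, Year applies, adding PubID, Year; PubID → AName applies, adding AName; AName → Title, PubID applies, adding Title. So (Price, ISBN, AuthID)⁺ = {Price, ISBN, Title, AuthID, PubID, Year, AName}.
This closure contains every attribute of R1, so R1 ∩ R2 → R1. The join is lossless.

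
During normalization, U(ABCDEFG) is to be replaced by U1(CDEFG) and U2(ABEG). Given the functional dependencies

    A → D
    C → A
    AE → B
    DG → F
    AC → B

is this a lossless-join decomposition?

Common attributes: U1 ∩ U2 = {EG}.
No dependency enlarges {EG}, so (EG)⁺ = {EG}.
The closure contains neither all of U1 = {CDEFG} nor all of U2 = {ABEG}, so the common attributes are not a superkey of either fragment. The join is lossy.

No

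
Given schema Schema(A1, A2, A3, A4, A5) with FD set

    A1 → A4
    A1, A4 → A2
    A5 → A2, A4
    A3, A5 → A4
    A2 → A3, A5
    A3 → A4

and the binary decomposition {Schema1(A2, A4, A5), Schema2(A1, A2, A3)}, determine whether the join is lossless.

Common attributes: Schema1 ∩ Schema2 = {A2}.
Closure of {A2}: A2 → A3, A5 applies, adding A3, A5; A3 → A4 applies, adding A4. So (A2)⁺ = {A2, A3, A4, A5}.
This closure contains every attribute of Schema1, so Schema1 ∩ Schema2 → Schema1. The join is lossless.

Yes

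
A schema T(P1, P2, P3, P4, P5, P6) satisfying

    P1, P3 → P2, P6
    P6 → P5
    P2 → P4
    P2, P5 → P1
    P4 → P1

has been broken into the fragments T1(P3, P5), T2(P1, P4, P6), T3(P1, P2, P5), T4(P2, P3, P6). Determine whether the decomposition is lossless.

Chase test. Columns are P1, P2, P3, P4, P5, P6; row i has aⱼ where attribute j ∈ Ti, else bᵢⱼ.
Initial tableau (one row per fragment):
  row 1: b11 b12 a3 b14 a5 b16
  row 2: a1 b22 b23 a4 b25 a6
  row 3: a1 a2 b33 b34 a5 b36
  row 4: b41 a2 a3 b44 b45 a6
Rows 2 and 4 agree on P6; apply P6→P5 and equate their P5 entries.
Rows 3 and 4 agree on P2; apply P2→P4 and equate their P4 entries.
Rows 3 and 4 agree on P4; apply P4→P1 and equate their P1 entries.
No row becomes fully distinguished — the join is lossy.

No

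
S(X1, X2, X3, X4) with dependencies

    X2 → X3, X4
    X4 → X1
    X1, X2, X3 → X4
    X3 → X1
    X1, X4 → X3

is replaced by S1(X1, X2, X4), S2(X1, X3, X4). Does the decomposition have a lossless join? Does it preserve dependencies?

lossless and dependency-preserving

Lossless test: (X1, X4)⁺ = {X1, X3, X4}, which contains all of one fragment — lossless.
Dependency preservation: X2 → X3, X4; X1, X2, X3 → X4 are not contained in any single fragment, but the restricted closure of each left-hand side across the fragments still reaches the right-hand side; the remaining FDs each lie inside some fragment. All dependencies are preserved.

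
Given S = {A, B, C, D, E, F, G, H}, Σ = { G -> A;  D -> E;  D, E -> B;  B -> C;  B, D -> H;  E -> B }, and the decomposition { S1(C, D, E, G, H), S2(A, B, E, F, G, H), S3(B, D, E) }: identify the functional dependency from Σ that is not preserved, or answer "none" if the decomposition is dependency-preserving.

Check B → C: no single fragment contains all of {B, C}, and the restricted closure of {B} across the fragments never reaches {C}.
G → A is preserved.
D → E is preserved.
D, E → B is preserved.
B, D → H is preserved.
E → B is preserved.

B -> C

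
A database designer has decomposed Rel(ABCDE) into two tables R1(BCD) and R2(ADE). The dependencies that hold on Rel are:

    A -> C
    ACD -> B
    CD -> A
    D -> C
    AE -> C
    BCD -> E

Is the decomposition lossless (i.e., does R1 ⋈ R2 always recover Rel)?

Common attributes: R1 ∩ R2 = {D}.
Closure of {D}: D → C applies, adding C; CD → A applies, adding A; ACD → B applies, adding B; BCD → E applies, adding E. So (D)⁺ = {ABCDE}.
This closure contains every attribute of R1, so R1 ∩ R2 → R1. The join is lossless.

Yes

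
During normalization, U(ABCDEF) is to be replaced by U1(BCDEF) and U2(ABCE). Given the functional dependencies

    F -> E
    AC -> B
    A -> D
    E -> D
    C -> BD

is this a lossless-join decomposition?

No

Common attributes: U1 ∩ U2 = {BCE}.
Closure of {BCE}: E → D applies, adding D. So (BCE)⁺ = {BCDE}.
The closure contains neither all of U1 = {BCDEF} nor all of U2 = {ABCE}, so the common attributes are not a superkey of either fragment. The join is lossy.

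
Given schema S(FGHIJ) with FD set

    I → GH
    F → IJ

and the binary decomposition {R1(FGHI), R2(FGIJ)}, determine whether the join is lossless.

Common attributes: R1 ∩ R2 = {FGI}.
Closure of {FGI}: I → GH applies, adding H; F → IJ applies, adding J. So (FGI)⁺ = {FGHIJ}.
This closure contains every attribute of R1, so R1 ∩ R2 → R1. The join is lossless.

Yes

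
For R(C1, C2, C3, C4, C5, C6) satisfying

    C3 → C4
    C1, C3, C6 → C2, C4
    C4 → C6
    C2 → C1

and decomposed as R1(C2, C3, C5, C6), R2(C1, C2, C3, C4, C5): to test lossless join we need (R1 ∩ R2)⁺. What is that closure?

R1 ∩ R2 = {C2, C3, C5}.
C3 → C4 applies, adding C4
C4 → C6 applies, adding C6
C2 → C1 applies, adding C1
Closure: {C1, C2, C3, C4, C5, C6}.

C1, C2, C3, C4, C5, C6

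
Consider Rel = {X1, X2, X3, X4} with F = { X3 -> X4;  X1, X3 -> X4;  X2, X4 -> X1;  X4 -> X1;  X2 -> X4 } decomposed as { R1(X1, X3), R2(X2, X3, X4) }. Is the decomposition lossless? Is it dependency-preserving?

Lossless test: (X3)⁺ = {X1, X3, X4}, which contains all of one fragment — lossless.
Dependency preservation: the restricted closure of {X2, X4} across the fragments never reaches {X1}, so X2, X4 → X1 cannot be enforced without a join — not preserved.

lossless but not dependency-preserving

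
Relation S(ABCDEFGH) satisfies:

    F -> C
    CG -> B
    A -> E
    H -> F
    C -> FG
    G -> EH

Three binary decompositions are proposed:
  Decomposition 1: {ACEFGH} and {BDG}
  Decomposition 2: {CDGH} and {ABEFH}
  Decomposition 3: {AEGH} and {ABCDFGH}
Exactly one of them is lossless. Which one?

Decomposition 3

Decomposition 1: common = {G}, closure = {BCEFGH} → lossy.
Decomposition 2: common = {H}, closure = {BCEFGH} → lossy.
Decomposition 3: common = {AGH}, closure = {ABCEFGH} → lossless.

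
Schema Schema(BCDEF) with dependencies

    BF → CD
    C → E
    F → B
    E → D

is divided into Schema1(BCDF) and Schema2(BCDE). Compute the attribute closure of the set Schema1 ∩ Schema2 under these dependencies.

BCDE

Schema1 ∩ Schema2 = {BCD}.
C → E applies, adding E
Closure: {BCDE}.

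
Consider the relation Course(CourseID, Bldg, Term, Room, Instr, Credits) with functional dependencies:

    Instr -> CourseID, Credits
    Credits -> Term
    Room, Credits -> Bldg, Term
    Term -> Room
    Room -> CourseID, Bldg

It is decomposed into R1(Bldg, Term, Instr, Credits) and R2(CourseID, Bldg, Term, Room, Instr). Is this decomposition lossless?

Yes

Common attributes: R1 ∩ R2 = {Bldg, Term, Instr}.
Closure of {Bldg, Term, Instr}: Instr → CourseID, Credits applies, adding CourseID, Credits; Term → Room applies, adding Room. So (Bldg, Term, Instr)⁺ = {CourseID, Bldg, Term, Room, Instr, Credits}.
This closure contains every attribute of R1, so R1 ∩ R2 → R1. The join is lossless.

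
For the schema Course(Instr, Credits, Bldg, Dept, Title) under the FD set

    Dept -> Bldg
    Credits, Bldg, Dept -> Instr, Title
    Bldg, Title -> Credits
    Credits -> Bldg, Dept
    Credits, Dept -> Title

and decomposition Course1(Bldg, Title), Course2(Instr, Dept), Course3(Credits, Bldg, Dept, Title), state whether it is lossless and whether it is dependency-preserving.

Lossless test (chase): Rows 2 and 3 agree on Dept; apply Dept→Bldg and equate their Bldg entries. Rows 1 and 3 agree on Bldg, Title; apply Bldg, Title→Credits and equate their Credits entries. Rows 1 and 3 agree on Credits; apply Credits→Bldg, Dept and equate their Bldg, Dept entries. Rows 1 and 3 agree on Credits, Bldg, Dept; apply Credits, Bldg, Dept→Instr, Title and equate their Instr, Title entries. No row becomes fully distinguished — the join is lossy.
Dependency preservation: the restricted closure of {Credits, Bldg, Dept} across the fragments never reaches {Instr, Title}, so Credits, Bldg, Dept → Instr, Title cannot be enforced without a join — not preserved.

lossy and not dependency-preserving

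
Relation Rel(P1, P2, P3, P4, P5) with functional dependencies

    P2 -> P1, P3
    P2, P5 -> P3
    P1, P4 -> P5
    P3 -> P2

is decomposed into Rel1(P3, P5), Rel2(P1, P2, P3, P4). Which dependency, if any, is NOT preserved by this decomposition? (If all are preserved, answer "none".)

Check P1, P4 → P5: no single fragment contains all of {P1, P4, P5}, and the restricted closure of {P1, P4} across the fragments never reaches {P5}.
P2 → P1, P3 is preserved.
P2, P5 → P3 is preserved.
P3 → P2 is preserved.

P1, P4 -> P5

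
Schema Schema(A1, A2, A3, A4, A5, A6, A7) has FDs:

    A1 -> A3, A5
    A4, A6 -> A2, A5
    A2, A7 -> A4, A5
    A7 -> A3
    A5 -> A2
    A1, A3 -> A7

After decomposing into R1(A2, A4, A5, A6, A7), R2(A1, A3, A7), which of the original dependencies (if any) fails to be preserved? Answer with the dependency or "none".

A1 -> A3, A5

Check A1 → A3, A5: no single fragment contains all of {A1, A3, A5}, and the restricted closure of {A1} across the fragments never reaches {A3, A5}.
A4, A6 → A2, A5 is preserved.
A2, A7 → A4, A5 is preserved.
A7 → A3 is preserved.
A5 → A2 is preserved.
A1, A3 → A7 is preserved.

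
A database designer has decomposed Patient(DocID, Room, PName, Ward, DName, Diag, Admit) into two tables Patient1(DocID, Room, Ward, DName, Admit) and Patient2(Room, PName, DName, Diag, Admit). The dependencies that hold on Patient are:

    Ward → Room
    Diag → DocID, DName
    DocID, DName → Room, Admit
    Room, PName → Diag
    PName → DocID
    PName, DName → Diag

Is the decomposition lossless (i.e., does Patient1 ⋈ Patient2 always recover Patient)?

Common attributes: Patient1 ∩ Patient2 = {Room, DName, Admit}.
No dependency enlarges {Room, DName, Admit}, so (Room, DName, Admit)⁺ = {Room, DName, Admit}.
The closure contains neither all of Patient1 = {DocID, Room, Ward, DName, Admit} nor all of Patient2 = {Room, PName, DName, Diag, Admit}, so the common attributes are not a superkey of either fragment. The join is lossy.

No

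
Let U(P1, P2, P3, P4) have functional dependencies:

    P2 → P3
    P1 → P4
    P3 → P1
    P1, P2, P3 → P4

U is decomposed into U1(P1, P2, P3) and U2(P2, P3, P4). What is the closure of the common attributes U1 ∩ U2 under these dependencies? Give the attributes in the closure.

U1 ∩ U2 = {P2, P3}.
P3 → P1 applies, adding P1
P1, P2, P3 → P4 applies, adding P4
Closure: {P1, P2, P3, P4}.

P1, P2, P3, P4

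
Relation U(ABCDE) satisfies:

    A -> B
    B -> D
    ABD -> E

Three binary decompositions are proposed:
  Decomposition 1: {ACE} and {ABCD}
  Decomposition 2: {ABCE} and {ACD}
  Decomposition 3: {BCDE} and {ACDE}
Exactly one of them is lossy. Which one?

Decomposition 1: common = {AC}, closure = {ABCDE} → lossless.
Decomposition 2: common = {AC}, closure = {ABCDE} → lossless.
Decomposition 3: common = {CDE}, closure = {CDE} → lossy.

Decomposition 3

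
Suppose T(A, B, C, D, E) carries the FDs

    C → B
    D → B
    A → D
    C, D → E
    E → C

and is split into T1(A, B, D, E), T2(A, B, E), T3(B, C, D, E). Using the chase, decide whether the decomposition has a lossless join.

Chase test. Columns are A, B, C, D, E; row i has aⱼ where attribute j ∈ Ti, else bᵢⱼ.
Initial tableau (one row per fragment):
  row 1: a1 a2 b13 a4 a5
  row 2: a1 a2 b23 b24 a5
  row 3: b31 a2 a3 a4 a5
Rows 1 and 2 agree on A; apply A→D and equate their D entries.
Rows 1 and 2 agree on E; apply E→C and equate their C entries.
Rows 1 and 3 agree on E; apply E→C and equate their C entries.
Row 1 is now all distinguished symbols — the join is lossless.

Yes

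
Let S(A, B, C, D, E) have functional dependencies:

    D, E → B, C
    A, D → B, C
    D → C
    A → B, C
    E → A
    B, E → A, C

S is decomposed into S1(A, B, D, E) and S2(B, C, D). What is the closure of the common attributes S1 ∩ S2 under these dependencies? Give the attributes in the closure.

B, C, D

S1 ∩ S2 = {B, D}.
D → C applies, adding C
Closure: {B, C, D}.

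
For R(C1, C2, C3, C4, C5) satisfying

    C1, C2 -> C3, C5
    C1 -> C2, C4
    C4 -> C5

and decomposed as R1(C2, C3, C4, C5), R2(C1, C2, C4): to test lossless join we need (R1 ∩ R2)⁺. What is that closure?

C2, C4, C5

R1 ∩ R2 = {C2, C4}.
C4 → C5 applies, adding C5
Closure: {C2, C4, C5}.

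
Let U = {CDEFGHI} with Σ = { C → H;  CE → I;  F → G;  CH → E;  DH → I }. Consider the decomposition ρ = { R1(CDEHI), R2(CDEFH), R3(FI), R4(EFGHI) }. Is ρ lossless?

Chase test. Columns are CDEFGHI; row i has aⱼ where attribute j ∈ Ri, else bᵢⱼ.
Initial tableau (one row per fragment):
  row 1: a1 a2 a3 b14 b15 a6 a7
  row 2: a1 a2 a3 a4 b25 a6 b27
  row 3: b31 b32 b33 a4 b35 b36 a7
  row 4: b41 b42 a3 a4 a5 a6 a7
Rows 1 and 2 agree on CE; apply CE→I and equate their I entries.
Rows 2 and 3 agree on F; apply F→G and equate their G entries.
Rows 2 and 4 agree on F; apply F→G and equate their G entries.
Row 2 is now all distinguished symbols — the join is lossless.

Yes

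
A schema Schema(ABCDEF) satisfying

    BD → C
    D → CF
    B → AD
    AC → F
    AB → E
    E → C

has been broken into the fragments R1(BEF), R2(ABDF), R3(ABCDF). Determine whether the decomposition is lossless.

Yes

Chase test. Columns are ABCDEF; row i has aⱼ where attribute j ∈ Ri, else bᵢⱼ.
Initial tableau (one row per fragment):
  row 1: b11 a2 b13 b14 a5 a6
  row 2: a1 a2 b23 a4 b25 a6
  row 3: a1 a2 a3 a4 b35 a6
Rows 2 and 3 agree on BD; apply BD→C and equate their C entries.
Rows 1 and 2 agree on B; apply B→AD and equate their AD entries.
Rows 1 and 2 agree on AB; apply AB→E and equate their E entries.
Rows 1 and 3 agree on AB; apply AB→E and equate their E entries.
Rows 1 and 2 agree on E; apply E→C and equate their C entries.
Row 1 is now all distinguished symbols — the join is lossless.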